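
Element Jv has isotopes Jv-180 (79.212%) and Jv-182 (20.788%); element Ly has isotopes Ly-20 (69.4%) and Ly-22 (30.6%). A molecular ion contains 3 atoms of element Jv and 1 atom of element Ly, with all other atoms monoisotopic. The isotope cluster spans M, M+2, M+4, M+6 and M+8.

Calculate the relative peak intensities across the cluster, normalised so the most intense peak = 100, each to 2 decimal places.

Element Jv pattern (n=3): 0.49701894 : 0.39130547 : 0.10269225 : 0.00898335
Element Ly pattern (n=1): 0.6940 : 0.3060
Convolve the two distributions (both contribute in 2-u steps):
  M: 0.49701894×0.6940 = 0.344931
  M+2: 0.49701894×0.3060 + 0.39130547×0.6940 = 0.423654
  M+4: 0.39130547×0.3060 + 0.10269225×0.6940 = 0.191008
  M+6: 0.10269225×0.3060 + 0.00898335×0.6940 = 0.037658
  M+8: 0.00898335×0.3060 = 0.002749
Scale to base peak (0.423654) = 100: 81.42 : 100.00 : 45.09 : 8.89 : 0.65

81.42 : 100.00 : 45.09 : 8.89 : 0.65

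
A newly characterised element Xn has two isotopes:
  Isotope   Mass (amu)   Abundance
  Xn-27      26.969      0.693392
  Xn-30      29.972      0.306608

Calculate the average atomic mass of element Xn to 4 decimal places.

Ar = Σ fᵢ·mᵢ = 0.693392 × 26.969 + 0.306608 × 29.972
= 18.70009 + 9.18965 = 27.88974 amu

27.8897 amu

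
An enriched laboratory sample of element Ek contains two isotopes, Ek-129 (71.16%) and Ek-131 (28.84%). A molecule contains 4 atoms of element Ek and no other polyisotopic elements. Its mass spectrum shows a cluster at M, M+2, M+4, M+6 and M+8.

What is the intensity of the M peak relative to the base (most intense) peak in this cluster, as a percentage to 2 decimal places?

61.69%

Binomial terms of (0.7116 + 0.2884)^4: M 0.2564, M+2 0.4157, M+4 0.2527, M+6 0.0683, M+8 0.0069 → M+2 is the base peak.
P(M+2) = C(4,1) × 0.7116^3 × 0.2884^1 = 4 × 0.36033614 × 0.2884 = 0.415684 (base)
P(M) = C(4,0) × 0.7116^4 × 0.2884^0 = 1 × 0.2564152 × 1.0000 = 0.256415
Relative intensity = 0.256415 / 0.415684 × 100 = 61.69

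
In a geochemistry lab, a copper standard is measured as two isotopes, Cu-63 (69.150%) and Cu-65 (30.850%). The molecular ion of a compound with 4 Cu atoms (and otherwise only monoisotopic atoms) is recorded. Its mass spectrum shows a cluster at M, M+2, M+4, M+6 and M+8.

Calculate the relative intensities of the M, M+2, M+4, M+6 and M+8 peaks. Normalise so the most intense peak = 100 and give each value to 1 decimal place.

56.0 : 100.0 : 66.9 : 19.9 : 2.2

Expanding (0.69150 + 0.30850)^4:
P(M) = 0.69150^4 = 0.228649
P(M+2) = 4 × 0.69150^3 × 0.30850^1 = 0.408030
P(M+4) = 6 × 0.69150^2 × 0.30850^2 = 0.273052
P(M+6) = 4 × 0.69150^1 × 0.30850^3 = 0.081212
P(M+8) = 0.30850^4 = 0.009058
The M+2 peak is largest (0.408030); scaling to 100 gives 56.0 : 100.0 : 66.9 : 19.9 : 2.2.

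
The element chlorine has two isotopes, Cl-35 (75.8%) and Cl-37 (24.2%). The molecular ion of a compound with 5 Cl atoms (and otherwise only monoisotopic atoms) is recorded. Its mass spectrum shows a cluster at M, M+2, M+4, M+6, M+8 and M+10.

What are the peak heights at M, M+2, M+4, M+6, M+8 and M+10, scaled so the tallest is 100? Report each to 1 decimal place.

62.6 : 100.0 : 63.9 : 20.4 : 3.3 : 0.2

Expanding (0.758 + 0.242)^5:
P(M) = 0.758^5 = 0.250234
P(M+2) = 5 × 0.758^4 × 0.242^1 = 0.399450
P(M+4) = 10 × 0.758^3 × 0.242^2 = 0.255058
P(M+6) = 10 × 0.758^2 × 0.242^3 = 0.081430
P(M+8) = 5 × 0.758^1 × 0.242^4 = 0.012999
P(M+10) = 0.242^5 = 0.000830
The M+2 peak is largest (0.399450); scaling to 100 gives 62.6 : 100.0 : 63.9 : 20.4 : 3.3 : 0.2.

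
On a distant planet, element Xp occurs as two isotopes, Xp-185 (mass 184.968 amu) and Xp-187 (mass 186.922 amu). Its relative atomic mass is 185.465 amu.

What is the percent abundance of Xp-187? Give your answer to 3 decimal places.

25.435%

Writing the weighted mean with unknown fraction x of Xp-185:
184.968·x + 186.922·(1 − x) = 185.465
(184.968 − 186.922)·x = 185.465 − 186.922
x = -1.457 / -1.954 = 0.74565 → 74.565% Xp-185, 25.435% Xp-187.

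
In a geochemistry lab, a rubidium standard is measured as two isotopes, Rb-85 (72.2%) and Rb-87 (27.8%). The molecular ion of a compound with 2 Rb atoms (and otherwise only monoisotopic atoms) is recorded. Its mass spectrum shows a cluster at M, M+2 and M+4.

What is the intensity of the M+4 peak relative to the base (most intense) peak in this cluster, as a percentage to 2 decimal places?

14.83%

Binomial terms of (0.722 + 0.278)^2: M 0.5213, M+2 0.4014, M+4 0.0773 → M is the base peak.
P(M) = C(2,0) × 0.722^2 × 0.278^0 = 1 × 0.521284 × 1.0000 = 0.521284 (base)
P(M+4) = C(2,2) × 0.722^0 × 0.278^2 = 1 × 1.0000 × 0.077284 = 0.077284
Relative intensity = 0.077284 / 0.521284 × 100 = 14.83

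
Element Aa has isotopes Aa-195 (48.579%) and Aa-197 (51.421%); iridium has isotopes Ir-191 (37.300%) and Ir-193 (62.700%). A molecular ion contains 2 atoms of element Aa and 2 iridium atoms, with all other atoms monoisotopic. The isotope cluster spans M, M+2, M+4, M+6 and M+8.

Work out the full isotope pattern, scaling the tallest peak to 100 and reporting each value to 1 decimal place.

Element Aa pattern (n=2): 0.23599192 : 0.49959615 : 0.26441192
Iridium pattern (n=2): 0.139129 : 0.467742 : 0.393129
Convolve the two distributions (both contribute in 2-u steps):
  M: 0.23599192×0.139129 = 0.032833
  M+2: 0.23599192×0.467742 + 0.49959615×0.139129 = 0.179892
  M+4: 0.23599192×0.393129 + 0.49959615×0.467742 + 0.26441192×0.139129 = 0.363245
  M+6: 0.49959615×0.393129 + 0.26441192×0.467742 = 0.320082
  M+8: 0.26441192×0.393129 = 0.103948
Scale to base peak (0.363245) = 100: 9.0 : 49.5 : 100.0 : 88.1 : 28.6

9.0 : 49.5 : 100.0 : 88.1 : 28.6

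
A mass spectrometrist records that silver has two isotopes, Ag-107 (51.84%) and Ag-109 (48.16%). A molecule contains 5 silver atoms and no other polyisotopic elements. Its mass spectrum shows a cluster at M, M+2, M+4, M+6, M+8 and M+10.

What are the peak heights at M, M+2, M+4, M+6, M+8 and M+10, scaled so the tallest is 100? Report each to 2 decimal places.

Each Ag atom is independently Ag-107 (p = 0.5184) or Ag-109 (q = 0.4816); the cluster is the binomial expansion (p + q)^5.
P(M) = 0.5184^5 = 0.037439
P(M+2) = 5 × 0.5184^4 × 0.4816^1 = 0.173907
P(M+4) = 10 × 0.5184^3 × 0.4816^2 = 0.323123
P(M+6) = 10 × 0.5184^2 × 0.4816^3 = 0.300185
P(M+8) = 5 × 0.5184^1 × 0.4816^4 = 0.139438
P(M+10) = 0.4816^5 = 0.025908
The M+4 peak is largest (0.323123); scaling to 100 gives 11.59 : 53.82 : 100.00 : 92.90 : 43.15 : 8.02.

11.59 : 53.82 : 100.00 : 92.90 : 43.15 : 8.02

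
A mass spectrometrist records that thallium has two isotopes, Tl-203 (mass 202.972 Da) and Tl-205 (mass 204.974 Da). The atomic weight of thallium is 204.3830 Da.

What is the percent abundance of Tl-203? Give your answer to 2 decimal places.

29.52%

Let x be the fractional abundance of Tl-203; then Tl-205 has abundance 1 − x.
202.972·x + 204.974·(1 − x) = 204.3830
(202.972 − 204.974)·x = 204.3830 − 204.974
x = -0.5910 / -2.002 = 0.29520 → 29.52% Tl-203, 70.48% Tl-205.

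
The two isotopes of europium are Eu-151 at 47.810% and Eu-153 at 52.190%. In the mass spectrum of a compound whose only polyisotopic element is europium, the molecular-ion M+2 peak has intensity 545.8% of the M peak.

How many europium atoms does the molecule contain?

For n independent Eu atoms, I(M+2)/I(M) = n · (abundance Eu-153) / (abundance Eu-151) = n · 0.52190/0.47810.
n = 5.458 × 0.47810/0.52190 = 5.00 ≈ 5

5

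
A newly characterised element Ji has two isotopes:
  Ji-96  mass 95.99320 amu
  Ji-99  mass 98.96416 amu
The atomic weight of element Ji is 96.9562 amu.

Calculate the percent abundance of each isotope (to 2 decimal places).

Ji-96: 67.59%, Ji-99: 32.41%

Let x be the fractional abundance of Ji-96; then Ji-99 has abundance 1 − x.
95.99320·x + 98.96416·(1 − x) = 96.9562
(95.99320 − 98.96416)·x = 96.9562 − 98.96416
x = -2.00796 / -2.97096 = 0.67586 → 67.59% Ji-96, 32.41% Ji-99.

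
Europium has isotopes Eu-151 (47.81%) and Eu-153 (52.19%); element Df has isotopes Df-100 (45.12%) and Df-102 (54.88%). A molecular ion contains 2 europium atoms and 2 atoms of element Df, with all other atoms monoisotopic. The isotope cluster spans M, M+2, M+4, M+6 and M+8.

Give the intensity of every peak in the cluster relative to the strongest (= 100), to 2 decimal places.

12.53 : 57.83 : 100.00 : 76.78 : 22.09

Europium pattern (n=2): 0.22857961 : 0.49904078 : 0.27237961
Element Df pattern (n=2): 0.20358144 : 0.49523712 : 0.30118144
Convolve the two distributions (both contribute in 2-u steps):
  M: 0.22857961×0.20358144 = 0.046535
  M+2: 0.22857961×0.49523712 + 0.49904078×0.20358144 = 0.214797
  M+4: 0.22857961×0.30118144 + 0.49904078×0.49523712 + 0.27237961×0.20358144 = 0.371439
  M+6: 0.49904078×0.30118144 + 0.27237961×0.49523712 = 0.285194
  M+8: 0.27237961×0.30118144 = 0.082036
Scale to base peak (0.371439) = 100: 12.53 : 57.83 : 100.00 : 76.78 : 22.09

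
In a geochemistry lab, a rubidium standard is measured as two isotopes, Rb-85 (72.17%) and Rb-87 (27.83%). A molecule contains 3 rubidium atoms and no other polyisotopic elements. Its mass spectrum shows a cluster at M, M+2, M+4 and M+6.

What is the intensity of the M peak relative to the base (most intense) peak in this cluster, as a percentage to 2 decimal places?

86.44%

Binomial terms of (0.7217 + 0.2783)^3: M 0.3759, M+2 0.4349, M+4 0.1677, M+6 0.0216 → M+2 is the base peak.
P(M+2) = C(3,1) × 0.7217^2 × 0.2783^1 = 3 × 0.52085089 × 0.2783 = 0.434858 (base)
P(M) = C(3,0) × 0.7217^3 × 0.2783^0 = 1 × 0.37589809 × 1.0000 = 0.375898
Relative intensity = 0.375898 / 0.434858 × 100 = 86.44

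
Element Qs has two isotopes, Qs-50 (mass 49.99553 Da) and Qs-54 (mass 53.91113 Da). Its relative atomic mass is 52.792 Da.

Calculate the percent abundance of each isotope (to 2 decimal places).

Qs-50: 28.58%, Qs-54: 71.42%

With x = fraction of Qs-50 (so Qs-54 is 1 − x):
49.99553·x + 53.91113·(1 − x) = 52.792
(49.99553 − 53.91113)·x = 52.792 − 53.91113
x = -1.11913 / -3.91560 = 0.28581 → 28.58% Qs-50, 71.42% Qs-54.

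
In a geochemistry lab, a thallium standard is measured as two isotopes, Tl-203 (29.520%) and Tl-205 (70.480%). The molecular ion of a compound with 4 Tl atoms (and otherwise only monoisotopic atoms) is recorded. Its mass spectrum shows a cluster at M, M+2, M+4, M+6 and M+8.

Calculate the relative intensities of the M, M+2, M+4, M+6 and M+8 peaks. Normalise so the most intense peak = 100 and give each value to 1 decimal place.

Expanding (0.29520 + 0.70480)^4:
P(M) = 0.29520^4 = 0.007594
P(M+2) = 4 × 0.29520^3 × 0.70480^1 = 0.072523
P(M+4) = 6 × 0.29520^2 × 0.70480^2 = 0.259726
P(M+6) = 4 × 0.29520^1 × 0.70480^3 = 0.413403
P(M+8) = 0.70480^4 = 0.246754
The M+6 peak is largest (0.413403); scaling to 100 gives 1.8 : 17.5 : 62.8 : 100.0 : 59.7.

1.8 : 17.5 : 62.8 : 100.0 : 59.7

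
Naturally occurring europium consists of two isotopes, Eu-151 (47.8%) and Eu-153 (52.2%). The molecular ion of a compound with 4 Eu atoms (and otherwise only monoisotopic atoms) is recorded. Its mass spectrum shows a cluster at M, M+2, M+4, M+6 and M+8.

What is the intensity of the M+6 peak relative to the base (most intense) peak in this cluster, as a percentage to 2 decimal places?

72.80%

(0.478 + 0.522)^4 gives M 0.0522, M+2 0.2280, M+4 0.3735, M+6 0.2720, M+8 0.0742; the largest is M+4.
P(M+4) = C(4,2) × 0.478^2 × 0.522^2 = 6 × 0.228484 × 0.272484 = 0.373549 (base)
P(M+6) = C(4,3) × 0.478^1 × 0.522^3 = 4 × 0.4780 × 0.14223665 = 0.271956
Relative intensity = 0.271956 / 0.373549 × 100 = 72.80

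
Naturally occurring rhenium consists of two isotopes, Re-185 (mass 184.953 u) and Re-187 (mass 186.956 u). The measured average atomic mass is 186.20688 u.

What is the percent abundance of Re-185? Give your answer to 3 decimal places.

Let x be the fractional abundance of Re-185; then Re-187 has abundance 1 − x.
184.953·x + 186.956·(1 − x) = 186.20688
(184.953 − 186.956)·x = 186.20688 − 186.956
x = -0.74912 / -2.003 = 0.37400 → 37.400% Re-185, 62.600% Re-187.

37.400%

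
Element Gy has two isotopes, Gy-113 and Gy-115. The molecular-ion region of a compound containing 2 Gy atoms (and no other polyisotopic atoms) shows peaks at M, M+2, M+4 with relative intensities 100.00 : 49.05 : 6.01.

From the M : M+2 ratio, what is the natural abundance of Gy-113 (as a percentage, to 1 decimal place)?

Let p = fractional abundance of Gy-113. I(M+2)/I(M) = [C(2,1)·p^1·(1−p)] / p^2 = 2·(1−p)/p = 49.05/100.00 = 0.4905
(1−p)/p = 0.4905/2 = 0.2452  ⇒  p = 1/(1 + 0.2452) = 0.8031
Gy-113: 80.3%, Gy-115: 19.7%.

80.3%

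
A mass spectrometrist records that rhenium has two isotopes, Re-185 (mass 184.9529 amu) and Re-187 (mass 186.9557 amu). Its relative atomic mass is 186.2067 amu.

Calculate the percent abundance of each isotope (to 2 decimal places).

Let x be the fractional abundance of Re-185; then Re-187 has abundance 1 − x.
184.9529·x + 186.9557·(1 − x) = 186.2067
(184.9529 − 186.9557)·x = 186.2067 − 186.9557
x = -0.7490 / -2.0028 = 0.37398 → 37.40% Re-185, 62.60% Re-187.

Re-185: 37.40%, Re-187: 62.60%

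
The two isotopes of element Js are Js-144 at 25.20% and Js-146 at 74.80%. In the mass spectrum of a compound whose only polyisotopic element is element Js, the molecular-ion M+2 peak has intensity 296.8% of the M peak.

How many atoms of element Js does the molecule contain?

With n Js atoms, P(M+2)/P(M) = C(n,1)·p^(n−1)q / p^n = n·q/p = n · 0.7480/0.2520.
n = 2.968 × 0.2520/0.7480 = 1.00 ≈ 1

1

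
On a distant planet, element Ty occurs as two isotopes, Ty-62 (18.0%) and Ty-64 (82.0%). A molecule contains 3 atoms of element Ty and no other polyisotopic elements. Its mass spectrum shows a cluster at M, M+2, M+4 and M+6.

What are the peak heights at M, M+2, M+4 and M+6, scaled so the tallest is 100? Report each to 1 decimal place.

1.1 : 14.5 : 65.9 : 100.0

Each Ty atom is independently Ty-62 (p = 0.180) or Ty-64 (q = 0.820); the cluster is the binomial expansion (p + q)^3.
P(M) = 0.180^3 = 0.005832
P(M+2) = 3 × 0.180^2 × 0.820^1 = 0.079704
P(M+4) = 3 × 0.180^1 × 0.820^2 = 0.363096
P(M+6) = 0.820^3 = 0.551368
The M+6 peak is largest (0.551368); scaling to 100 gives 1.1 : 14.5 : 65.9 : 100.0.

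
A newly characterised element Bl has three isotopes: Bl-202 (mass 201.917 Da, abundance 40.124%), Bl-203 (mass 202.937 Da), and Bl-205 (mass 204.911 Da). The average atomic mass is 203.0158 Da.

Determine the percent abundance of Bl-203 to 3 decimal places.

35.151%

The remaining 59.876% is split between Bl-203 (fraction x) and Bl-205 (fraction 0.59876 − x).
Substituting: 202.937x + 204.911(0.59876 − x) = 121.99862292
(202.937 − 204.911)x = -0.69388744  ⇒  x = 0.35151, y = 0.24725
Bl-203: 35.151%, Bl-205: 24.725%.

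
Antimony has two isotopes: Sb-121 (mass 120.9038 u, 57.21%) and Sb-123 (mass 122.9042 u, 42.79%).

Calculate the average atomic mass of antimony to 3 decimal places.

Weight each isotope mass by its fractional abundance: 0.5721 × 120.9038 + 0.4279 × 122.9042
= 69.16906 + 52.59071 = 121.75977 u

121.760 u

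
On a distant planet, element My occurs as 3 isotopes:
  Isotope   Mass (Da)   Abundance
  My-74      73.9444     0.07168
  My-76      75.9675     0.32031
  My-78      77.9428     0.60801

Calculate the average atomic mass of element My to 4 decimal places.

Weight each isotope mass by its fractional abundance: 0.07168 × 73.9444 + 0.32031 × 75.9675 + 0.60801 × 77.9428
= 5.30033 + 24.33315 + 47.39000 = 77.02348 Da

77.0235 Da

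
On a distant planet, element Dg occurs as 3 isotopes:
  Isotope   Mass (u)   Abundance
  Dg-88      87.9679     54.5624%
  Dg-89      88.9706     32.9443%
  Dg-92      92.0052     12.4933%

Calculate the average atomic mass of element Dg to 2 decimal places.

Weight each isotope mass by its fractional abundance: 0.545624 × 87.9679 + 0.329443 × 88.9706 + 0.124933 × 92.0052
= 47.99740 + 29.31074 + 11.49449 = 88.80263 u

88.80 u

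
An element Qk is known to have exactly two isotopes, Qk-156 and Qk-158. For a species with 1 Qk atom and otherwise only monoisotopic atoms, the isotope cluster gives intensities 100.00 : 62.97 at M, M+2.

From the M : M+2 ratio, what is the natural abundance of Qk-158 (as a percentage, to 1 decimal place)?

38.6%

Let p = fractional abundance of Qk-156. I(M+2)/I(M) = [C(1,1)·p^0·(1−p)] / p^1 = 1·(1−p)/p = 62.97/100.00 = 0.6297
(1−p)/p = 0.6297/1 = 0.6297  ⇒  p = 1/(1 + 0.6297) = 0.6136
Qk-156: 61.4%, Qk-158: 38.6%.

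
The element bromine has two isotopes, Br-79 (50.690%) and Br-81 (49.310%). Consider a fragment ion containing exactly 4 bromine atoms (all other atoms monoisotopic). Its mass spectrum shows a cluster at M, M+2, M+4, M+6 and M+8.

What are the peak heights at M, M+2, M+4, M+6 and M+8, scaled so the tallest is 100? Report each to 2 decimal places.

The 4 Br atoms are independent, so intensities follow the terms of (0.50690 + 0.49310)^4.
P(M) = 0.50690^4 = 0.066022
P(M+2) = 4 × 0.50690^3 × 0.49310^1 = 0.256899
P(M+4) = 6 × 0.50690^2 × 0.49310^2 = 0.374857
P(M+6) = 4 × 0.50690^1 × 0.49310^3 = 0.243101
P(M+8) = 0.49310^4 = 0.059121
The M+4 peak is largest (0.374857); scaling to 100 gives 17.61 : 68.53 : 100.00 : 64.85 : 15.77.

17.61 : 68.53 : 100.00 : 64.85 : 15.77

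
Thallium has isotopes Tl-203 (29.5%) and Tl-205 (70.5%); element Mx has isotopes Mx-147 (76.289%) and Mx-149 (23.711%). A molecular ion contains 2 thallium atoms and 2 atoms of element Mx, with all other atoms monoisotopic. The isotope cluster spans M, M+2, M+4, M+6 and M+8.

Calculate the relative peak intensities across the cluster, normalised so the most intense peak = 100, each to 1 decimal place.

Thallium pattern (n=2): 0.087025 : 0.41595 : 0.497025
Element Mx pattern (n=2): 0.58200115 : 0.3617777 : 0.05622115
Convolve the two distributions (both contribute in 2-u steps):
  M: 0.087025×0.58200115 = 0.050649
  M+2: 0.087025×0.3617777 + 0.41595×0.58200115 = 0.273567
  M+4: 0.087025×0.05622115 + 0.41595×0.3617777 + 0.497025×0.58200115 = 0.444643
  M+6: 0.41595×0.05622115 + 0.497025×0.3617777 = 0.203198
  M+8: 0.497025×0.05622115 = 0.027943
Scale to base peak (0.444643) = 100: 11.4 : 61.5 : 100.0 : 45.7 : 6.3

11.4 : 61.5 : 100.0 : 45.7 : 6.3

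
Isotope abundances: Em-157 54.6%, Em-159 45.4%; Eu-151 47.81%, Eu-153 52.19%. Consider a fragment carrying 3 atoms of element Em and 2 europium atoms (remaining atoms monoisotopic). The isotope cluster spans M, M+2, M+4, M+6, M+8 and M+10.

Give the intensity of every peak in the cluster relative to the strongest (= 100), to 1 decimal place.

Element Em pattern (n=3): 0.16277134 : 0.40603399 : 0.33761801 : 0.09357666
Europium pattern (n=2): 0.22857961 : 0.49904078 : 0.27237961
Convolve the two distributions (both contribute in 2-u steps):
  M: 0.16277134×0.22857961 = 0.037206
  M+2: 0.16277134×0.49904078 + 0.40603399×0.22857961 = 0.174041
  M+4: 0.16277134×0.27237961 + 0.40603399×0.49904078 + 0.33761801×0.22857961 = 0.324136
  M+6: 0.40603399×0.27237961 + 0.33761801×0.49904078 + 0.09357666×0.22857961 = 0.300470
  M+8: 0.33761801×0.27237961 + 0.09357666×0.49904078 = 0.138659
  M+10: 0.09357666×0.27237961 = 0.025488
Scale to base peak (0.324136) = 100: 11.5 : 53.7 : 100.0 : 92.7 : 42.8 : 7.9

11.5 : 53.7 : 100.0 : 92.7 : 42.8 : 7.9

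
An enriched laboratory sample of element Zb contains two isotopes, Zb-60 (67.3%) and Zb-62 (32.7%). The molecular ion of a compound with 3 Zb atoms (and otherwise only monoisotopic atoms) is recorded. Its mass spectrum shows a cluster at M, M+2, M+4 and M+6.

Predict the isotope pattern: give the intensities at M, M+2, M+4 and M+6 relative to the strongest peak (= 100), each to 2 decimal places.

68.60 : 100.00 : 48.59 : 7.87

The 3 Zb atoms are independent, so intensities follow the terms of (0.673 + 0.327)^3.
P(M) = 0.673^3 = 0.304821
P(M+2) = 3 × 0.673^2 × 0.327^1 = 0.444323
P(M+4) = 3 × 0.673^1 × 0.327^2 = 0.215890
P(M+6) = 0.327^3 = 0.034966
The M+2 peak is largest (0.444323); scaling to 100 gives 68.60 : 100.00 : 48.59 : 7.87.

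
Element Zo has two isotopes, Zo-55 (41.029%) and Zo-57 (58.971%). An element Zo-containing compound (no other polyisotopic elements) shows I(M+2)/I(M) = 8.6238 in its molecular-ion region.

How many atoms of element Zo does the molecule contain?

6

For n independent Zo atoms, I(M+2)/I(M) = n · (abundance Zo-57) / (abundance Zo-55) = n · 0.58971/0.41029.
n = 8.6238 × 0.41029/0.58971 = 6.00 ≈ 6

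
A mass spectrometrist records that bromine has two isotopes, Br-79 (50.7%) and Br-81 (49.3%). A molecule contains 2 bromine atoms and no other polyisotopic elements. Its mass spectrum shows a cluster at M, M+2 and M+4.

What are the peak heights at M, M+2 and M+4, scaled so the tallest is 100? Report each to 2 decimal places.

Expanding (0.507 + 0.493)^2:
P(M) = 0.507^2 = 0.257049
P(M+2) = 2 × 0.507^1 × 0.493^1 = 0.499902
P(M+4) = 0.493^2 = 0.243049
The M+2 peak is largest (0.499902); scaling to 100 gives 51.42 : 100.00 : 48.62.

51.42 : 100.00 : 48.62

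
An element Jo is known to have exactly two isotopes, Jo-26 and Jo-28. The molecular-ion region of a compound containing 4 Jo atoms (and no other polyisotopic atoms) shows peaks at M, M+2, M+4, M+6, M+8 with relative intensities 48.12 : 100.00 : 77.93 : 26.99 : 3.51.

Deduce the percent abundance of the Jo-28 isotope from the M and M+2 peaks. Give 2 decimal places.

34.19%

Let p = fractional abundance of Jo-26. I(M+2)/I(M) = [C(4,1)·p^3·(1−p)] / p^4 = 4·(1−p)/p = 100.00/48.12 = 2.0781
(1−p)/p = 2.0781/4 = 0.5195  ⇒  p = 1/(1 + 0.5195) = 0.6581
Jo-26: 65.81%, Jo-28: 34.19%.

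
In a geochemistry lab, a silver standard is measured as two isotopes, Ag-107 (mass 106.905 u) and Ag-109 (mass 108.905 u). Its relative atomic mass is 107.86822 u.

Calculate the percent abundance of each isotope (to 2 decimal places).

Ag-107: 51.84%, Ag-109: 48.16%

Let x be the fractional abundance of Ag-107; then Ag-109 has abundance 1 − x.
106.905·x + 108.905·(1 − x) = 107.86822
(106.905 − 108.905)·x = 107.86822 − 108.905
x = -1.03678 / -2.000 = 0.51839 → 51.84% Ag-107, 48.16% Ag-109.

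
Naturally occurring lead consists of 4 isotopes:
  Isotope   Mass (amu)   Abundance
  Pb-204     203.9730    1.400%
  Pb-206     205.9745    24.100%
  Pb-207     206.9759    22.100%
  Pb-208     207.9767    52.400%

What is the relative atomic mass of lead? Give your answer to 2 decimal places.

207.22 amu

Weight each isotope mass by its fractional abundance: 0.01400 × 203.9730 + 0.24100 × 205.9745 + 0.22100 × 206.9759 + 0.52400 × 207.9767
= 2.85562 + 49.63985 + 45.74167 + 108.97979 = 207.21693 amu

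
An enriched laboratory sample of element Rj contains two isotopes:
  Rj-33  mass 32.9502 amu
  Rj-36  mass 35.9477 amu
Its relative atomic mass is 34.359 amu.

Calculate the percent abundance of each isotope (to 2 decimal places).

Writing the weighted mean with unknown fraction x of Rj-33:
32.9502·x + 35.9477·(1 − x) = 34.359
(32.9502 − 35.9477)·x = 34.359 − 35.9477
x = -1.5887 / -2.9975 = 0.53001 → 53.00% Rj-33, 47.00% Rj-36.

Rj-33: 53.00%, Rj-36: 47.00%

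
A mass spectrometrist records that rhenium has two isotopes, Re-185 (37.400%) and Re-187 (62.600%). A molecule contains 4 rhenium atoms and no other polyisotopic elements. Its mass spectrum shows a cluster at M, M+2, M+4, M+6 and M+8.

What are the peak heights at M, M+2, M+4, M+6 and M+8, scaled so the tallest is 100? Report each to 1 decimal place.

Each Re atom is independently Re-185 (p = 0.37400) or Re-187 (q = 0.62600); the cluster is the binomial expansion (p + q)^4.
P(M) = 0.37400^4 = 0.019565
P(M+2) = 4 × 0.37400^3 × 0.62600^1 = 0.130993
P(M+4) = 6 × 0.37400^2 × 0.62600^2 = 0.328884
P(M+6) = 4 × 0.37400^1 × 0.62600^3 = 0.366990
P(M+8) = 0.62600^4 = 0.153567
The M+6 peak is largest (0.366990); scaling to 100 gives 5.3 : 35.7 : 89.6 : 100.0 : 41.8.

5.3 : 35.7 : 89.6 : 100.0 : 41.8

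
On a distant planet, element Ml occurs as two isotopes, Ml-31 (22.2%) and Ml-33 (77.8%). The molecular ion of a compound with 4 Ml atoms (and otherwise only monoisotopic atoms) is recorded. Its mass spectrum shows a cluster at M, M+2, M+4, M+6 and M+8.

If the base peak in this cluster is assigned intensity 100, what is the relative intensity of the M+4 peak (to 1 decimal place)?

42.8

(0.222 + 0.778)^4 gives M 0.0024, M+2 0.0340, M+4 0.1790, M+6 0.4182, M+8 0.3664; the largest is M+6.
P(M+6) = C(4,3) × 0.222^1 × 0.778^3 = 4 × 0.2220 × 0.47091095 = 0.418169 (base)
P(M+4) = C(4,2) × 0.222^2 × 0.778^2 = 6 × 0.049284 × 0.605284 = 0.178985
Relative intensity = 0.178985 / 0.418169 × 100 = 42.8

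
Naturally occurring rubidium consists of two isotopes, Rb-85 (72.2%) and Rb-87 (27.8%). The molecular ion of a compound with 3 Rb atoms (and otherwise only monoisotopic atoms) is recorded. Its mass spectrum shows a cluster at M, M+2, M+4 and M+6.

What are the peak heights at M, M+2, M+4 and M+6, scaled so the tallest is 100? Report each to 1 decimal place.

86.6 : 100.0 : 38.5 : 4.9

The 3 Rb atoms are independent, so intensities follow the terms of (0.722 + 0.278)^3.
P(M) = 0.722^3 = 0.376367
P(M+2) = 3 × 0.722^2 × 0.278^1 = 0.434751
P(M+4) = 3 × 0.722^1 × 0.278^2 = 0.167397
P(M+6) = 0.278^3 = 0.021485
The M+2 peak is largest (0.434751); scaling to 100 gives 86.6 : 100.0 : 38.5 : 4.9.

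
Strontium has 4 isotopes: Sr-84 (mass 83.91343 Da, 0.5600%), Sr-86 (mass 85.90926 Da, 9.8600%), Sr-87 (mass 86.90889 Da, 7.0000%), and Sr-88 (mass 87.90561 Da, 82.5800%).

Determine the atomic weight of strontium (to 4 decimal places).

87.6166 Da

Ar = Σ fᵢ·mᵢ = 0.005600 × 83.91343 + 0.098600 × 85.90926 + 0.070000 × 86.90889 + 0.825800 × 87.90561
= 0.469915 + 8.470653 + 6.083622 + 72.592453 = 87.616643 Da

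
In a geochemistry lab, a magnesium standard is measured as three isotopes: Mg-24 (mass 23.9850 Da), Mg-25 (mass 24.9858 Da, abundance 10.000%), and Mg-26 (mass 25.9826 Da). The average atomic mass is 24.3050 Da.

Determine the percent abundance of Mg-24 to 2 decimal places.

The remaining 90.000% is split between Mg-24 (fraction x) and Mg-26 (fraction 0.90000 − x).
Substituting: 23.9850x + 25.9826(0.90000 − x) = 21.80642
(23.9850 − 25.9826)x = -1.57792  ⇒  x = 0.78991, y = 0.11009
Mg-24: 78.99%, Mg-26: 11.01%.

78.99%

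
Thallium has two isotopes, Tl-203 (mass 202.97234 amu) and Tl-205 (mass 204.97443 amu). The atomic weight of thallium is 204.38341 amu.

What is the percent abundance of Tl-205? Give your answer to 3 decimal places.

Writing the weighted mean with unknown fraction x of Tl-203:
202.97234·x + 204.97443·(1 − x) = 204.38341
(202.97234 − 204.97443)·x = 204.38341 − 204.97443
x = -0.59102 / -2.00209 = 0.29520 → 29.520% Tl-203, 70.480% Tl-205.

70.480%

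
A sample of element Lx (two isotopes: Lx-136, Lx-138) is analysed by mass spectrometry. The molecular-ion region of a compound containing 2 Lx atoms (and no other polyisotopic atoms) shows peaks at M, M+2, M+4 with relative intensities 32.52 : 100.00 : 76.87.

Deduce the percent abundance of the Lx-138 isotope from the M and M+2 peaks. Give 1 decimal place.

Let p = fractional abundance of Lx-136. I(M+2)/I(M) = [C(2,1)·p^1·(1−p)] / p^2 = 2·(1−p)/p = 100.00/32.52 = 3.0750
(1−p)/p = 3.0750/2 = 1.5375  ⇒  p = 1/(1 + 1.5375) = 0.3941
Lx-136: 39.4%, Lx-138: 60.6%.

60.6%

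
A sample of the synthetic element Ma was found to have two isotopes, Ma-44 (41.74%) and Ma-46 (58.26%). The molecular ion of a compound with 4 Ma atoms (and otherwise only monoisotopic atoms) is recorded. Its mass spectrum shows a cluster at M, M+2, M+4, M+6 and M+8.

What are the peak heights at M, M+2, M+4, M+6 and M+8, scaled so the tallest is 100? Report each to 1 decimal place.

8.6 : 47.8 : 100.0 : 93.1 : 32.5

Each Ma atom is independently Ma-44 (p = 0.4174) or Ma-46 (q = 0.5826); the cluster is the binomial expansion (p + q)^4.
P(M) = 0.4174^4 = 0.030354
P(M+2) = 4 × 0.4174^3 × 0.5826^1 = 0.169468
P(M+4) = 6 × 0.4174^2 × 0.5826^2 = 0.354811
P(M+6) = 4 × 0.4174^1 × 0.5826^3 = 0.330160
P(M+8) = 0.5826^4 = 0.115208
The M+4 peak is largest (0.354811); scaling to 100 gives 8.6 : 47.8 : 100.0 : 93.1 : 32.5.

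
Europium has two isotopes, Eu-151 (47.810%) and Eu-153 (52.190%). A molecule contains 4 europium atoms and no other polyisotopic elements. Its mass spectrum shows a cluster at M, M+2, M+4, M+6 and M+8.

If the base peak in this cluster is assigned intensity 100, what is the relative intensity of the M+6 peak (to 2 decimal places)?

(0.47810 + 0.52190)^4 gives M 0.0522, M+2 0.2281, M+4 0.3736, M+6 0.2719, M+8 0.0742; the largest is M+4.
P(M+4) = C(4,2) × 0.47810^2 × 0.52190^2 = 6 × 0.22857961 × 0.27237961 = 0.373563 (base)
P(M+6) = C(4,3) × 0.47810^1 × 0.52190^3 = 4 × 0.4781 × 0.14215492 = 0.271857
Relative intensity = 0.271857 / 0.373563 × 100 = 72.77

72.77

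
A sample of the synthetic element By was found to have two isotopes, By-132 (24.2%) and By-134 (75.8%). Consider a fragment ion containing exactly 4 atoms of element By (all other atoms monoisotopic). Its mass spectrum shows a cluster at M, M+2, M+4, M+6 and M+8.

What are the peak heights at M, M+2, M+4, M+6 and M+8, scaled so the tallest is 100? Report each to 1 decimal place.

0.8 : 10.2 : 47.9 : 100.0 : 78.3

The 4 By atoms are independent, so intensities follow the terms of (0.242 + 0.758)^4.
P(M) = 0.242^4 = 0.003430
P(M+2) = 4 × 0.242^3 × 0.758^1 = 0.042971
P(M+4) = 6 × 0.242^2 × 0.758^2 = 0.201893
P(M+6) = 4 × 0.242^1 × 0.758^3 = 0.421583
P(M+8) = 0.758^4 = 0.330124
The M+6 peak is largest (0.421583); scaling to 100 gives 0.8 : 10.2 : 47.9 : 100.0 : 78.3.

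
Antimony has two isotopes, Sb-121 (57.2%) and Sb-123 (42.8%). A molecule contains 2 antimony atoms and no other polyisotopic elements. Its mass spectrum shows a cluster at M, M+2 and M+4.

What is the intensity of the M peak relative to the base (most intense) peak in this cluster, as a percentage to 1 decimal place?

(0.572 + 0.428)^2 gives M 0.3272, M+2 0.4896, M+4 0.1832; the largest is M+2.
P(M+2) = C(2,1) × 0.572^1 × 0.428^1 = 2 × 0.5720 × 0.4280 = 0.489632 (base)
P(M) = C(2,0) × 0.572^2 × 0.428^0 = 1 × 0.327184 × 1.0000 = 0.327184
Relative intensity = 0.327184 / 0.489632 × 100 = 66.8

66.8%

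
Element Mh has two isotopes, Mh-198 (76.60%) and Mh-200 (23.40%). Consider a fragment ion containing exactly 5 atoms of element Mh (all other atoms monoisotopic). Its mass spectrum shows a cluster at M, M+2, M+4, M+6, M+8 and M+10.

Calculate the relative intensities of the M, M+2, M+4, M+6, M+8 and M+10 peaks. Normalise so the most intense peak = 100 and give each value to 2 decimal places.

Expanding (0.7660 + 0.2340)^5:
P(M) = 0.7660^5 = 0.263720
P(M+2) = 5 × 0.7660^4 × 0.2340^1 = 0.402811
P(M+4) = 10 × 0.7660^3 × 0.2340^2 = 0.246104
P(M+6) = 10 × 0.7660^2 × 0.2340^3 = 0.075180
P(M+8) = 5 × 0.7660^1 × 0.2340^4 = 0.011483
P(M+10) = 0.2340^5 = 0.000702
The M+2 peak is largest (0.402811); scaling to 100 gives 65.47 : 100.00 : 61.10 : 18.66 : 2.85 : 0.17.

65.47 : 100.00 : 61.10 : 18.66 : 2.85 : 0.17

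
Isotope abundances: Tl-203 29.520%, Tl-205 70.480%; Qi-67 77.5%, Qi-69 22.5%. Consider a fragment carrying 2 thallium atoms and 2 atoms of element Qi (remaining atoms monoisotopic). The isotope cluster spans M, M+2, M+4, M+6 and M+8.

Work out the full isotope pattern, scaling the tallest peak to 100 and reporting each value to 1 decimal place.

11.7 : 62.6 : 100.0 : 43.4 : 5.6

Thallium pattern (n=2): 0.08714304 : 0.41611392 : 0.49674304
Element Qi pattern (n=2): 0.600625 : 0.34875 : 0.050625
Convolve the two distributions (both contribute in 2-u steps):
  M: 0.08714304×0.600625 = 0.052340
  M+2: 0.08714304×0.34875 + 0.41611392×0.600625 = 0.280320
  M+4: 0.08714304×0.050625 + 0.41611392×0.34875 + 0.49674304×0.600625 = 0.447888
  M+6: 0.41611392×0.050625 + 0.49674304×0.34875 = 0.194305
  M+8: 0.49674304×0.050625 = 0.025148
Scale to base peak (0.447888) = 100: 11.7 : 62.6 : 100.0 : 43.4 : 5.6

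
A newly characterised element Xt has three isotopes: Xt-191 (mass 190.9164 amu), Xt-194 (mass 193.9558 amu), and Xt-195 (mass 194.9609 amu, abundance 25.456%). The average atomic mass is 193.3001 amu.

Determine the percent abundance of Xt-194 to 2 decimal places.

44.55%

Let x and y be the fractions of Xt-191 and Xt-194. Then x + y = 1 − 0.25456 = 0.74544 and 190.9164x + 193.9558y = 193.3001 − 0.25456×194.9609 = 143.670853296.
Substituting: 190.9164x + 193.9558(0.74544 − x) = 143.670853296
(190.9164 − 193.9558)x = -0.911558256  ⇒  x = 0.29991, y = 0.44553
Xt-191: 29.99%, Xt-194: 44.55%.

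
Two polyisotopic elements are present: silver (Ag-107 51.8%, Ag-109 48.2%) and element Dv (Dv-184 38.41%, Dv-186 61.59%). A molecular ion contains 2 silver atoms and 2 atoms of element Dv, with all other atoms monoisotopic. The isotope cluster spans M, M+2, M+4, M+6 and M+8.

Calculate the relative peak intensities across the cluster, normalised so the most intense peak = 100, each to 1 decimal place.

Silver pattern (n=2): 0.268324 : 0.499352 : 0.232324
Element Dv pattern (n=2): 0.14753281 : 0.47313438 : 0.37933281
Convolve the two distributions (both contribute in 2-u steps):
  M: 0.268324×0.14753281 = 0.039587
  M+2: 0.268324×0.47313438 + 0.499352×0.14753281 = 0.200624
  M+4: 0.268324×0.37933281 + 0.499352×0.47313438 + 0.232324×0.14753281 = 0.372320
  M+6: 0.499352×0.37933281 + 0.232324×0.47313438 = 0.299341
  M+8: 0.232324×0.37933281 = 0.088128
Scale to base peak (0.372320) = 100: 10.6 : 53.9 : 100.0 : 80.4 : 23.7

10.6 : 53.9 : 100.0 : 80.4 : 23.7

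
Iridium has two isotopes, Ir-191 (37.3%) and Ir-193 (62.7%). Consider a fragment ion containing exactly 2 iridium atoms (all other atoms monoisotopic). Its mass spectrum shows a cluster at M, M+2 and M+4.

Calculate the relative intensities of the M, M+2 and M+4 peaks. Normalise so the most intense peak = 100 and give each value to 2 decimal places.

Each Ir atom is independently Ir-191 (p = 0.373) or Ir-193 (q = 0.627); the cluster is the binomial expansion (p + q)^2.
P(M) = 0.373^2 = 0.139129
P(M+2) = 2 × 0.373^1 × 0.627^1 = 0.467742
P(M+4) = 0.627^2 = 0.393129
The M+2 peak is largest (0.467742); scaling to 100 gives 29.74 : 100.00 : 84.05.

29.74 : 100.00 : 84.05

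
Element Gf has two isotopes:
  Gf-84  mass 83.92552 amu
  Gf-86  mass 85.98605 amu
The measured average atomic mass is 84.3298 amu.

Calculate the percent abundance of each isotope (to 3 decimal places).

Let x be the fractional abundance of Gf-84; then Gf-86 has abundance 1 − x.
83.92552·x + 85.98605·(1 − x) = 84.3298
(83.92552 − 85.98605)·x = 84.3298 − 85.98605
x = -1.65625 / -2.06053 = 0.80380 → 80.380% Gf-84, 19.620% Gf-86.

Gf-84: 80.380%, Gf-86: 19.620%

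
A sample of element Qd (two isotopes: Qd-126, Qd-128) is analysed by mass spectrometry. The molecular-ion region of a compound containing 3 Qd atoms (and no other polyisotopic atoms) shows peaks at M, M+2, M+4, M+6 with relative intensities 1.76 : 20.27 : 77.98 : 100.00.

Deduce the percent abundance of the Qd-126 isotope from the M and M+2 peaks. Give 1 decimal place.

Let p = fractional abundance of Qd-126. I(M+2)/I(M) = [C(3,1)·p^2·(1−p)] / p^3 = 3·(1−p)/p = 20.27/1.76 = 11.5170
(1−p)/p = 11.5170/3 = 3.8390  ⇒  p = 1/(1 + 3.8390) = 0.2067
Qd-126: 20.7%, Qd-128: 79.3%.

20.7%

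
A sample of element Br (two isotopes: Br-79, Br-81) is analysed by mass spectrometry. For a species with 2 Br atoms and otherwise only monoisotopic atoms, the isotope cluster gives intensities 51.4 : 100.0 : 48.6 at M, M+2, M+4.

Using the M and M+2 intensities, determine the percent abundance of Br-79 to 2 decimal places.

If p is the fraction of Br that is Br-79, then I(M+2)/I(M) = [C(2,1)·p^1·(1−p)] / p^2 = 2·(1−p)/p = 100.0/51.4 = 1.9455
(1−p)/p = 1.9455/2 = 0.9728  ⇒  p = 1/(1 + 0.9728) = 0.5069
Br-79: 50.69%, Br-81: 49.31%.

50.69%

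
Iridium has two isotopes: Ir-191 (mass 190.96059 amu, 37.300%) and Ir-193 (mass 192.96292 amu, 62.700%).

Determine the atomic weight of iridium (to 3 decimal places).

Weight each isotope mass by its fractional abundance: 0.37300 × 190.96059 + 0.62700 × 192.96292
= 71.228300 + 120.987751 = 192.216051 amu

192.216 amu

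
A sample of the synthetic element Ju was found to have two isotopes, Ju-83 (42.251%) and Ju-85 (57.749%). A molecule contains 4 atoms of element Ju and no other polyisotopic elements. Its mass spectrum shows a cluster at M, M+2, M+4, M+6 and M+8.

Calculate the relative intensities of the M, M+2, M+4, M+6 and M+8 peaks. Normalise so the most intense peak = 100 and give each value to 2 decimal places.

8.92 : 48.78 : 100.00 : 91.12 : 31.14

Expanding (0.42251 + 0.57749)^4:
P(M) = 0.42251^4 = 0.031867
P(M+2) = 4 × 0.42251^3 × 0.57749^1 = 0.174227
P(M+4) = 6 × 0.42251^2 × 0.57749^2 = 0.357202
P(M+6) = 4 × 0.42251^1 × 0.57749^3 = 0.325485
P(M+8) = 0.57749^4 = 0.111219
The M+4 peak is largest (0.357202); scaling to 100 gives 8.92 : 48.78 : 100.00 : 91.12 : 31.14.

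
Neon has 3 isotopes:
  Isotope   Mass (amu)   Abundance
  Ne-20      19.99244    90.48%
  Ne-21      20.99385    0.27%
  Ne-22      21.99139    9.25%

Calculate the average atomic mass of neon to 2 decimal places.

20.18 amu

Ar = Σ fᵢ·mᵢ = 0.9048 × 19.99244 + 0.0027 × 20.99385 + 0.0925 × 21.99139
= 18.089160 + 0.056683 + 2.034204 = 20.180047 amu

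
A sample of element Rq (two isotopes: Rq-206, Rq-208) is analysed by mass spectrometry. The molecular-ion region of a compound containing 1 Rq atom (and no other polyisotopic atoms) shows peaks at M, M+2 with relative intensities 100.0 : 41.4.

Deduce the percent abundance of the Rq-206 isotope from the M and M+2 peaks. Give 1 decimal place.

70.7%

If p is the fraction of Rq that is Rq-206, then I(M+2)/I(M) = [C(1,1)·p^0·(1−p)] / p^1 = 1·(1−p)/p = 41.4/100.0 = 0.4140
(1−p)/p = 0.4140/1 = 0.4140  ⇒  p = 1/(1 + 0.4140) = 0.7072
Rq-206: 70.7%, Rq-208: 29.3%.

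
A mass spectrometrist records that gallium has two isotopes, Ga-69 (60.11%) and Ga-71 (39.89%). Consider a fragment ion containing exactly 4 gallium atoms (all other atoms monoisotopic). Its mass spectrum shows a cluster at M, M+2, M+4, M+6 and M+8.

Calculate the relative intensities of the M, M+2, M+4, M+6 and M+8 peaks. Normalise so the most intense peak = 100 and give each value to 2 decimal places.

Each Ga atom is independently Ga-69 (p = 0.6011) or Ga-71 (q = 0.3989); the cluster is the binomial expansion (p + q)^4.
P(M) = 0.6011^4 = 0.130553
P(M+2) = 4 × 0.6011^3 × 0.3989^1 = 0.346549
P(M+4) = 6 × 0.6011^2 × 0.3989^2 = 0.344963
P(M+6) = 4 × 0.6011^1 × 0.3989^3 = 0.152616
P(M+8) = 0.3989^4 = 0.025320
The M+2 peak is largest (0.346549); scaling to 100 gives 37.67 : 100.00 : 99.54 : 44.04 : 7.31.

37.67 : 100.00 : 99.54 : 44.04 : 7.31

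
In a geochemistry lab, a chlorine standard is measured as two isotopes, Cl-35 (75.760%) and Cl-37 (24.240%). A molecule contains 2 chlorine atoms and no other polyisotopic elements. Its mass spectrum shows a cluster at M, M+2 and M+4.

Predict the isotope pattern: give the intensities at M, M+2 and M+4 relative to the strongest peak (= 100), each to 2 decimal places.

Expanding (0.75760 + 0.24240)^2:
P(M) = 0.75760^2 = 0.573958
P(M+2) = 2 × 0.75760^1 × 0.24240^1 = 0.367284
P(M+4) = 0.24240^2 = 0.058758
The M peak is largest (0.573958); scaling to 100 gives 100.00 : 63.99 : 10.24.

100.00 : 63.99 : 10.24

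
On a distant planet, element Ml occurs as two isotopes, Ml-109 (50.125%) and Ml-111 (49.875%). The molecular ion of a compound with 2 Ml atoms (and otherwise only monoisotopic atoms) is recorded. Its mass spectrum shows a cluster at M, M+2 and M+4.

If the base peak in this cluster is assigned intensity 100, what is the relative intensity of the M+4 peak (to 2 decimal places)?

(0.50125 + 0.49875)^2 gives M 0.2513, M+2 0.5000, M+4 0.2488; the largest is M+2.
P(M+2) = C(2,1) × 0.50125^1 × 0.49875^1 = 2 × 0.50125 × 0.49875 = 0.499997 (base)
P(M+4) = C(2,2) × 0.50125^0 × 0.49875^2 = 1 × 1.0000 × 0.24875156 = 0.248752
Relative intensity = 0.248752 / 0.499997 × 100 = 49.75

49.75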